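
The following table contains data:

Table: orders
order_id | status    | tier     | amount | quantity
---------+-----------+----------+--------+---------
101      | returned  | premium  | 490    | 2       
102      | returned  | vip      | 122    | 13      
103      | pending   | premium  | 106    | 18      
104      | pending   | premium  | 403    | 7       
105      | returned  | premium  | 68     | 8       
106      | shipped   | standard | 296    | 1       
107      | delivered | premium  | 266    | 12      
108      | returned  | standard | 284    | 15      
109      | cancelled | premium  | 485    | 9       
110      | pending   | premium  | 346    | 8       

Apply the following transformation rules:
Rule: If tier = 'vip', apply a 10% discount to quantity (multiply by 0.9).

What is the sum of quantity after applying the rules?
91.7

Step 1: Records with tier = 'vip' have total quantity = 13
Step 2: Apply multiplier: 13 × 0.9 = 11.7
Step 3: Other records total: 80
Step 4: Final sum = 11.7 + 80 = 91.7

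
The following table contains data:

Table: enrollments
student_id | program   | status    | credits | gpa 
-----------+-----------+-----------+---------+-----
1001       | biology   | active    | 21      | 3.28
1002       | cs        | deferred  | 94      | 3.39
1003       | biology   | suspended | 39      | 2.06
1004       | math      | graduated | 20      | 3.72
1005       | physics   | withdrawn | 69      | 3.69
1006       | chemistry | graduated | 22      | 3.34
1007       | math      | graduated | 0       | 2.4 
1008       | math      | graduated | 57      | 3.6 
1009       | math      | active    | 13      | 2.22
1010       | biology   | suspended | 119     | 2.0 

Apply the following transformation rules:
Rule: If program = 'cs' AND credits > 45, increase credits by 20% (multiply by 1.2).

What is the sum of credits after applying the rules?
472.8

Step 1: Find records where program = 'cs' AND credits > 45
Step 2: 1 records match, summing to 94
Step 3: After multiplier: 94 × 1.2 = 112.8
Step 4: Unaffected records sum: 360
Step 5: Final sum = 112.8 + 360 = 472.8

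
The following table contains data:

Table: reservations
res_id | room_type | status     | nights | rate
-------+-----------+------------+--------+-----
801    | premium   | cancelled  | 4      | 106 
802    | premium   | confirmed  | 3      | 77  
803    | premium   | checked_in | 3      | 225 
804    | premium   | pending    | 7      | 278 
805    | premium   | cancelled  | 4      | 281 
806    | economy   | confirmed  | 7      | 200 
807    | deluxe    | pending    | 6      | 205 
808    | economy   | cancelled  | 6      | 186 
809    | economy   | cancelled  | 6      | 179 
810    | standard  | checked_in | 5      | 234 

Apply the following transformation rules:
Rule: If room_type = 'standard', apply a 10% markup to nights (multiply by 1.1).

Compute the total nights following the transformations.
51.5

Step 1: Records with room_type = 'standard' have total nights = 5
Step 2: Apply multiplier: 5 × 1.1 = 5.5
Step 3: Other records total: 46
Step 4: Final sum = 5.5 + 46 = 51.5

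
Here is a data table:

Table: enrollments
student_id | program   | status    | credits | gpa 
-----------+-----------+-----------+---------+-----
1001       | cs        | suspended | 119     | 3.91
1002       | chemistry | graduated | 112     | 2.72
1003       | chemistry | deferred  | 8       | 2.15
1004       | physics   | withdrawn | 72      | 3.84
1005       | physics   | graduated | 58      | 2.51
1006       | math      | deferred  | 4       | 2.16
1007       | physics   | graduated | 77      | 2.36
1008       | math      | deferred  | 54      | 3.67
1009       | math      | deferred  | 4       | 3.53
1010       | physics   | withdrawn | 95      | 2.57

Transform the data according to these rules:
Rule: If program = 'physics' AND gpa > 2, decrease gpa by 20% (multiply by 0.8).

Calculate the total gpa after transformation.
27.16

Step 1: Find records where program = 'physics' AND gpa > 2
Step 2: 4 records match, summing to 11.28
Step 3: After multiplier: 11.28 × 0.8 = 9.02
Step 4: Unaffected records sum: 18.14
Step 5: Final sum = 9.02 + 18.14 = 27.16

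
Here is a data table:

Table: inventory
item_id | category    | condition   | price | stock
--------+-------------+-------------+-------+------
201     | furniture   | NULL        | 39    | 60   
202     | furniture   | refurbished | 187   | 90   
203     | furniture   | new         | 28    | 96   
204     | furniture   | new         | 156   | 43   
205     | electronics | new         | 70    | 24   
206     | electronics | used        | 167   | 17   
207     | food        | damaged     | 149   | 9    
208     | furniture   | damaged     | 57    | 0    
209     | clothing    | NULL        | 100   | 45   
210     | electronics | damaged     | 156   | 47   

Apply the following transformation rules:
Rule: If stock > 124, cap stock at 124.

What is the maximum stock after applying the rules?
96

Step 1: Original maximum stock = 96
Step 2: Check cap of 124 against maximum
Step 3: No records exceed the cap (max 96 <= cap 124), so no capping applies
Step 4: Maximum after transformation = 96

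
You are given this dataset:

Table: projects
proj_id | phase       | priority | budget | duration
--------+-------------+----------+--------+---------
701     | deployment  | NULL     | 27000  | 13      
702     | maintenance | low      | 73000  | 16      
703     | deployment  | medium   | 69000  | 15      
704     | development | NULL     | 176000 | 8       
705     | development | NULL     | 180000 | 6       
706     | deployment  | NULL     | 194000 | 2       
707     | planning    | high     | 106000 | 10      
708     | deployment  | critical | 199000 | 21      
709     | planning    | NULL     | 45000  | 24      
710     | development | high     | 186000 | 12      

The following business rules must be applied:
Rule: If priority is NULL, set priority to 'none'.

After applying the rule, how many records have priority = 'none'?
5

Step 1: Count records where priority IS NULL
Step 2: Found 5 records with NULL priority
Step 3: These records will have priority set to 'none'
Step 4: Records already having priority = 'none': 0
Step 5: Answer: 5 + 0 = 5 records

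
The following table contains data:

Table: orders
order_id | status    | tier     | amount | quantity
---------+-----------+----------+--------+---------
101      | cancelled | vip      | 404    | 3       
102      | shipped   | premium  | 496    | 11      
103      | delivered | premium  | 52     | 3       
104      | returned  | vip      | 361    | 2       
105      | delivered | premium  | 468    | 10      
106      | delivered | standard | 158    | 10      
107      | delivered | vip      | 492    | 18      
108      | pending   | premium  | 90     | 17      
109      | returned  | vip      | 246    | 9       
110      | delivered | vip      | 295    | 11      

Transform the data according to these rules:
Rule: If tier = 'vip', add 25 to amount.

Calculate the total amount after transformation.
3187

Step 1: Count records where tier = 'vip': 5
Step 2: Total bonus added: 5 × 25 = 125
Step 3: Original sum of amount: 3062
Step 4: Final sum = 3062 + 125 = 3187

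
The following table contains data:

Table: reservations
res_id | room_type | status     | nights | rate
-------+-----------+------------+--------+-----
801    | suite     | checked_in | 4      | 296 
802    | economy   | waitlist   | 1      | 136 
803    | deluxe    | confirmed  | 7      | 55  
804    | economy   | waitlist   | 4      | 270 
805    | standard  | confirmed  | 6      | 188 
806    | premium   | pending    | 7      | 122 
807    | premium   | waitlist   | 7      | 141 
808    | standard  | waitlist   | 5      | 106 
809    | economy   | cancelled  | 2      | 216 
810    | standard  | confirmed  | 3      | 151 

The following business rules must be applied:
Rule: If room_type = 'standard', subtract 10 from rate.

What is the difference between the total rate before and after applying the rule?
30

Step 1: Original sum of rate = 1681
Step 2: 3 records have room_type = 'standard'
Step 3: Each affected record changes by -10
Step 4: Total change = 3 × -10 = -30
Step 5: New sum = 1681 + -30 = 1651
Step 6: Difference = |1651 - 1681| = 30
        (Sum decreased by 30)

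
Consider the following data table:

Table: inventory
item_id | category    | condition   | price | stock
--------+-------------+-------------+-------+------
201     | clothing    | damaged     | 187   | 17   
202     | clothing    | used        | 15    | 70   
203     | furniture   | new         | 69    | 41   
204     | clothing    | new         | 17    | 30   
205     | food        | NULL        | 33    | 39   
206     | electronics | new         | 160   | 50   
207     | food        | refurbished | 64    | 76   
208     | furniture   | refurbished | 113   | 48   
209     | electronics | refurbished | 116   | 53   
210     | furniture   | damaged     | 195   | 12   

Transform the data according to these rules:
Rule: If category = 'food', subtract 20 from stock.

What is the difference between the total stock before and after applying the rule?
40

Step 1: Original sum of stock = 436
Step 2: 2 records have category = 'food'
Step 3: Each affected record changes by -20
Step 4: Total change = 2 × -20 = -40
Step 5: New sum = 436 + -40 = 396
Step 6: Difference = |396 - 436| = 40
        (Sum decreased by 40)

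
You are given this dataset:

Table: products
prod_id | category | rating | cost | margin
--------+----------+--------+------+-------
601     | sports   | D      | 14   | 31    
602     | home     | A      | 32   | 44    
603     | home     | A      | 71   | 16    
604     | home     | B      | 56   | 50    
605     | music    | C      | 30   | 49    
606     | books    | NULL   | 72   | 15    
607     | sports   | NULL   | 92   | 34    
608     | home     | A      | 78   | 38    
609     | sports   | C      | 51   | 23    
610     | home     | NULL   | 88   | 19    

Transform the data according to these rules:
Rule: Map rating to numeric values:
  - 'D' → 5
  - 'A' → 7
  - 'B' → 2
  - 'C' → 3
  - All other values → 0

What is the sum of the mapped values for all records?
34

Step 1: Apply mapping to each record
Step 2: Count by status:
  'D': 1 records × 5 = 5
  'A': 3 records × 7 = 21
  'B': 1 records × 2 = 2
  'C': 2 records × 3 = 6
Step 3: Sum all mapped values = 34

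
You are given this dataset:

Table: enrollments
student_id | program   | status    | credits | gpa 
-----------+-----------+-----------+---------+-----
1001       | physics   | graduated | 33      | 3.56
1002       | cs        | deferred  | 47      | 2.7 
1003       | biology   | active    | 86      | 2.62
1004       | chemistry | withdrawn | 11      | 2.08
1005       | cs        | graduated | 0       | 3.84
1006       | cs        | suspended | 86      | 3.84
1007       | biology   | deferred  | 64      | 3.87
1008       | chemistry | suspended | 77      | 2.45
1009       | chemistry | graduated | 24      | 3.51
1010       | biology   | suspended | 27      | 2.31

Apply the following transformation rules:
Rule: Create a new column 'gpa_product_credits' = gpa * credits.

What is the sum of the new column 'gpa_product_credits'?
1405.76

Step 1: For each record, compute gpa * credits
Example calculations:
  3.56 * 33 = 117.48
  2.7 * 47 = 126.9
  2.62 * 86 = 225.32
  ...
Step 2: Sum all derived values
Step 3: Total = 1405.76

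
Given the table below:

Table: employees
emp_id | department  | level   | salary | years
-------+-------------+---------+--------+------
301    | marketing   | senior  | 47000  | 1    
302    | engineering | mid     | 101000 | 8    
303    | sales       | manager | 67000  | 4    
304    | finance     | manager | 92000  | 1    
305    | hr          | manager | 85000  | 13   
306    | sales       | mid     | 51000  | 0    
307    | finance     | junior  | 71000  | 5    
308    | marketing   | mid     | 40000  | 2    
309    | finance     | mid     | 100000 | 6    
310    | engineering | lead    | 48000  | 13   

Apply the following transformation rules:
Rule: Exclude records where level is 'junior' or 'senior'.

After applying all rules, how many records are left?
8

Step 1: Count records to exclude
  - 1 (junior) + 1 (senior) = 2 records
Step 2: Total records: 10
Step 3: Remaining = 10 - 2 = 8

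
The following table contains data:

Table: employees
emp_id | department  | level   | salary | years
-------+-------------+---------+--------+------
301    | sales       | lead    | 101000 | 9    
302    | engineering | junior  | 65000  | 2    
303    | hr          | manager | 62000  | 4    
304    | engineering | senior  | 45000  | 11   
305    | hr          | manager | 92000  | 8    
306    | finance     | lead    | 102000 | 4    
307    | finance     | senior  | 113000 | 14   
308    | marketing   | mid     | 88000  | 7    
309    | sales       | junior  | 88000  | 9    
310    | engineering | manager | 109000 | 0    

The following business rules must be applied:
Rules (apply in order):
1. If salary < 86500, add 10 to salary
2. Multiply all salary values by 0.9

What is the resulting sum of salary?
778527.0

Step 1: Apply Rule 1 - Add 10 to records with salary < 86500
  - 3 records affected: 172000 + (3 × 10) = 172030
  - Unaffected records: 693000
  - Sum after Rule 1: 865030
Step 2: Apply Rule 2 - Multiply all by 0.9
  - 865030 × 0.9 = 778527.0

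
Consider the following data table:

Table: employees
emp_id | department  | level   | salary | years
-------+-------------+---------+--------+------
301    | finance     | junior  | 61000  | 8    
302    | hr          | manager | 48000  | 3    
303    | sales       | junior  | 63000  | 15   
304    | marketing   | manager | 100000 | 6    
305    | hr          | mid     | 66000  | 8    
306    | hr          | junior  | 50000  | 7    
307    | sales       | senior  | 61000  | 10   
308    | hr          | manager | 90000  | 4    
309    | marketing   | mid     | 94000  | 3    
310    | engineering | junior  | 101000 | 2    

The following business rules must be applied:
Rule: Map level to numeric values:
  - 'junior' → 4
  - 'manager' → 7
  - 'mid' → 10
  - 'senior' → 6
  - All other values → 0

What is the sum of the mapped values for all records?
63

Step 1: Apply mapping to each record
Step 2: Count by status:
  'junior': 4 records × 4 = 16
  'manager': 3 records × 7 = 21
  'mid': 2 records × 10 = 20
  'senior': 1 records × 6 = 6
Step 3: Sum all mapped values = 63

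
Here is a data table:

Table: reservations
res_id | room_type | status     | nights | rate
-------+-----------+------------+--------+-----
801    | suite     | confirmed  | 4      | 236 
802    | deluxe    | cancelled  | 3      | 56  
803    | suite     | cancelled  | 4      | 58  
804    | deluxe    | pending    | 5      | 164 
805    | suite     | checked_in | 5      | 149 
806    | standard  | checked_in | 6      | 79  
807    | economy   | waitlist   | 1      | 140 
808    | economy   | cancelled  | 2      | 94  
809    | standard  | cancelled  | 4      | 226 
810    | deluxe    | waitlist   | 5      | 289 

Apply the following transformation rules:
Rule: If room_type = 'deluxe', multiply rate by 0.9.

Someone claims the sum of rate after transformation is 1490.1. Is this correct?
No, the correct result is 1440.1.

Step 1: Calculate the correct sum after transformation
Step 2: Apply multiplier 0.9 to records where room_type = 'deluxe'
Step 3: Correct result = 1440.1
Step 4: Claimed result = 1490.1
Step 5: 1440.1 ≠ 1490.1
Conclusion: The claimed result is incorrect. The correct answer is 1440.1.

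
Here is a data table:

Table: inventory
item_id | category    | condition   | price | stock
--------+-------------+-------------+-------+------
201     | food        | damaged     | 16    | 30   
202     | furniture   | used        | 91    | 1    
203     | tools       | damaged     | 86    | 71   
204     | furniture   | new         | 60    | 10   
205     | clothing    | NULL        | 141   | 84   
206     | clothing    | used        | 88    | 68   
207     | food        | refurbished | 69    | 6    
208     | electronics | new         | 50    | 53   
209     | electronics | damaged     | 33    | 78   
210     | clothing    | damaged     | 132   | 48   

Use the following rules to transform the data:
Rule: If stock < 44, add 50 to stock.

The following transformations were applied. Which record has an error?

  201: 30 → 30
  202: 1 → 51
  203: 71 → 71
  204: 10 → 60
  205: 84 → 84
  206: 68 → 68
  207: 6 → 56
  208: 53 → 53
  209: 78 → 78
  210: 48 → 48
Record 201 has an error. The correct transformed value should be 80, not 30.

Step 1: Check each record against the rule
Step 2: Record 201 has stock = 30
Step 3: Since 30 < 44, the bonus should have been applied
Step 4: Correct value = 80, but claimed value = 30
Conclusion: Record 201 has the error.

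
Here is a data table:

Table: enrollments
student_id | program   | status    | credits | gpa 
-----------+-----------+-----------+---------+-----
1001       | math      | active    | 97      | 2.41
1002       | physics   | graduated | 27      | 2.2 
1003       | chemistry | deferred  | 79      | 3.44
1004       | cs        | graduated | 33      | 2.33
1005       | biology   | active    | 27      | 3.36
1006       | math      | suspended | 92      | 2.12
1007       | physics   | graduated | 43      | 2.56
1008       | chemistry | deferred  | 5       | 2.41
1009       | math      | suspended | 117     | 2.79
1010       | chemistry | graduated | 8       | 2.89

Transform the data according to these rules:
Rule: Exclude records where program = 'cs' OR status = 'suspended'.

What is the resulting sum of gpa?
19.27

Step 1: Find records where program = 'cs' OR status = 'suspended'
Step 2: 3 records match, summing to 7.24
Step 3: Original sum: 26.51
Step 4: Remaining sum = 26.51 - 7.24 = 19.27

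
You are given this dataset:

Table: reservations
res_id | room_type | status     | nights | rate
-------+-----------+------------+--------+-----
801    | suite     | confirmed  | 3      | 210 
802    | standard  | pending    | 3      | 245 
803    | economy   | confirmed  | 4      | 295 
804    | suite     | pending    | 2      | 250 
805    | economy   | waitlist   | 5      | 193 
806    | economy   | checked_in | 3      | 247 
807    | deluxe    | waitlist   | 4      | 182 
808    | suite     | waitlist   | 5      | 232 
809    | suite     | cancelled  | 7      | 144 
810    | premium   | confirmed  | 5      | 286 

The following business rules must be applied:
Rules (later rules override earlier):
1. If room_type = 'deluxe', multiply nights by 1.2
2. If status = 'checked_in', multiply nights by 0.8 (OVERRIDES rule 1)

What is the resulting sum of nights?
41.2

Step 1: Rule 2 takes priority for records with status = 'checked_in'
  - 1 records: 3 × 0.8 = 2.4
Step 2: Rule 1 applies to remaining records with room_type = 'deluxe'
  - 1 records: 4 × 1.2 = 4.8
Step 3: Other records unchanged: 34
Step 4: Final sum = 2.4 + 4.8 + 34 = 41.2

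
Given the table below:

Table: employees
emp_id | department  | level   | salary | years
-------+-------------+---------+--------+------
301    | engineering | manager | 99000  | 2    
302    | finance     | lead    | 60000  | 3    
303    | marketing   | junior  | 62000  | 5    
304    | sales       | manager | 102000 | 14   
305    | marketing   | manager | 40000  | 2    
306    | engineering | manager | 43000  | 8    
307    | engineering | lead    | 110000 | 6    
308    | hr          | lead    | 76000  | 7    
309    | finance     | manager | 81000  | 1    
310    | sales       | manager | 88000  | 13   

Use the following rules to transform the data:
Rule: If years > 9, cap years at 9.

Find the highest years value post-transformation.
9

Step 1: Original maximum years = 14
Step 2: Apply cap at 9
Step 3: 2 records had years > 9 and were capped
Step 4: Maximum after transformation = 9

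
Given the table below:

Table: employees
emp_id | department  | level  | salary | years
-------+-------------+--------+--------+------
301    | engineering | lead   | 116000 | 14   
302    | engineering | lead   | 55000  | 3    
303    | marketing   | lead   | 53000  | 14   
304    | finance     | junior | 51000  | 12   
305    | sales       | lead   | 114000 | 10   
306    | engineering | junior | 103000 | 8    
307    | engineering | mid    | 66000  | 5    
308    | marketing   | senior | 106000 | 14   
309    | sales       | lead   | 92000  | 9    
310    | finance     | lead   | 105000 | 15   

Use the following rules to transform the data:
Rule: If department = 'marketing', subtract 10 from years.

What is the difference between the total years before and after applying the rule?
20

Step 1: Original sum of years = 104
Step 2: 2 records have department = 'marketing'
Step 3: Each affected record changes by -10
Step 4: Total change = 2 × -10 = -20
Step 5: New sum = 104 + -20 = 84
Step 6: Difference = |84 - 104| = 20
        (Sum decreased by 20)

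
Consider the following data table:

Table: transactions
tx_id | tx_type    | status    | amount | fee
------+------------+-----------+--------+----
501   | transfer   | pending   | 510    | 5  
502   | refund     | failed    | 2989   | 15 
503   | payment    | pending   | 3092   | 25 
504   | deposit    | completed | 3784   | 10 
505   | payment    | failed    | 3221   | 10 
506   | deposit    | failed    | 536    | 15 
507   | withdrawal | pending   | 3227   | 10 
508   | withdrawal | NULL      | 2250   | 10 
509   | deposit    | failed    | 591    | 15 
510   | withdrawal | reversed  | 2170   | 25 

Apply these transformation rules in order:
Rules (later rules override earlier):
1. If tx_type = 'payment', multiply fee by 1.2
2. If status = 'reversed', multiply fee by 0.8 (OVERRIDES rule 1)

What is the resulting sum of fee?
142.0

Step 1: Rule 2 takes priority for records with status = 'reversed'
  - 1 records: 25 × 0.8 = 20.0
Step 2: Rule 1 applies to remaining records with tx_type = 'payment'
  - 2 records: 35 × 1.2 = 42.0
Step 3: Other records unchanged: 80
Step 4: Final sum = 20.0 + 42.0 + 80 = 142.0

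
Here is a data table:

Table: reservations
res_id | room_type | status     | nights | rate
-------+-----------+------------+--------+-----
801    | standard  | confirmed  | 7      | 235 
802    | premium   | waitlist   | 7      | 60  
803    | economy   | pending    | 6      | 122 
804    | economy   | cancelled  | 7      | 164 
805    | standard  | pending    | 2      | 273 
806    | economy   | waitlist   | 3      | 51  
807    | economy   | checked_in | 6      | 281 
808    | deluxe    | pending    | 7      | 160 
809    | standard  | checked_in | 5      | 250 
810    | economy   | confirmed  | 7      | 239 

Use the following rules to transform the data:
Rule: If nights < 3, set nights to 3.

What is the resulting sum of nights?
58

Step 1: 1 records have nights < 3
Step 2: These records originally summed to 2
Step 3: After setting to minimum: 1 × 3 = 3
Step 4: Unaffected records sum: 55
Step 5: Final sum = 3 + 55 = 58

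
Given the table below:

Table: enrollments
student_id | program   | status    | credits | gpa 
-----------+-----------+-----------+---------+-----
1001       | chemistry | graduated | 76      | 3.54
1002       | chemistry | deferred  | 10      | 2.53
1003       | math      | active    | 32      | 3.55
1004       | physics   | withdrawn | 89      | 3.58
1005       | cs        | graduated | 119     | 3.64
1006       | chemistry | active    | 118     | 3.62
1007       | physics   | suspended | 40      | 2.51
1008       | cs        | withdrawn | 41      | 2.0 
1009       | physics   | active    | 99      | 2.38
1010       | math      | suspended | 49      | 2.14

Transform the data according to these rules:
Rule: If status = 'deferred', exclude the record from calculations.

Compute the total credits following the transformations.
663

Step 1: Identify records where status = 'deferred'
Step 2: The excluded records sum to 10
Step 3: Original total credits = 673
Step 4: Remaining total = 673 - 10 = 663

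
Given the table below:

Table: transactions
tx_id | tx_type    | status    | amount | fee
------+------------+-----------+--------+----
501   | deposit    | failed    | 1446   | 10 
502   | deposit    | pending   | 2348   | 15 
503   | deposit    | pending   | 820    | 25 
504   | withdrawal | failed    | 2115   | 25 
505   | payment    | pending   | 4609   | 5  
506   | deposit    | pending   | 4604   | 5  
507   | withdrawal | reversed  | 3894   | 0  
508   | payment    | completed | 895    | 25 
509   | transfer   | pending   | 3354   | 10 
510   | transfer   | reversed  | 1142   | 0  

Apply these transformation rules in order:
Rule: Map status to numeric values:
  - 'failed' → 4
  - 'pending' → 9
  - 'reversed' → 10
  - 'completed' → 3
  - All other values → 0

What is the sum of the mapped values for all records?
76

Step 1: Apply mapping to each record
Step 2: Count by status:
  'failed': 2 records × 4 = 8
  'pending': 5 records × 9 = 45
  'reversed': 2 records × 10 = 20
  'completed': 1 records × 3 = 3
Step 3: Sum all mapped values = 76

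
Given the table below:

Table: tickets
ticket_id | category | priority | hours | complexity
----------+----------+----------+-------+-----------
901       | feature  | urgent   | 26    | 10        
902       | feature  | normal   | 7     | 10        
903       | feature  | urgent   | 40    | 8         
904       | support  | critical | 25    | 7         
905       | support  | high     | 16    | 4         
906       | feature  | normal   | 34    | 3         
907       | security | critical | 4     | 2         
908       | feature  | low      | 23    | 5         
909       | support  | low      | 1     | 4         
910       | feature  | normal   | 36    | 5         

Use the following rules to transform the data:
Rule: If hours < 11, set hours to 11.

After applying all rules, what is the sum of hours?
233

Step 1: 3 records have hours < 11
Step 2: These records originally summed to 12
Step 3: After setting to minimum: 3 × 11 = 33
Step 4: Unaffected records sum: 200
Step 5: Final sum = 33 + 200 = 233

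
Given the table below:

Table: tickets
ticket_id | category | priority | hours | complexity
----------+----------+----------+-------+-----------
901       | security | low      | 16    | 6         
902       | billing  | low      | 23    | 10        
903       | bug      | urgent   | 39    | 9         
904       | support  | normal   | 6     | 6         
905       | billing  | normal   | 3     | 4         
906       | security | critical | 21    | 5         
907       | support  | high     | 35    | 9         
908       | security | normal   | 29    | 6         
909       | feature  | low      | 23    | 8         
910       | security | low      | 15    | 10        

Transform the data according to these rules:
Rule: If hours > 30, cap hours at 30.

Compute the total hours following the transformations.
196

Step 1: 2 records have hours > 30
Step 2: These records originally summed to 74
Step 3: After capping: 2 × 30 = 60
Step 4: Unaffected records sum: 136
Step 5: Final sum = 60 + 136 = 196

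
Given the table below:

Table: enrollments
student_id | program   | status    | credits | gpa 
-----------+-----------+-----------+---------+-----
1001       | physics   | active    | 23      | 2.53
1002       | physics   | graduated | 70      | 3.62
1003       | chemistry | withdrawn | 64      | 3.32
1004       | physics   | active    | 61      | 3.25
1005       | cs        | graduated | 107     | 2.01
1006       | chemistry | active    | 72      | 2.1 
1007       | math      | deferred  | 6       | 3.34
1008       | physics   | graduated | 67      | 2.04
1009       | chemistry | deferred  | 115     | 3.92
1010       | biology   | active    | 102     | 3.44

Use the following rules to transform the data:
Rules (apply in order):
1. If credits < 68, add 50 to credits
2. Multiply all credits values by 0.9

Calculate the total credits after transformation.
843.3

Step 1: Apply Rule 1 - Add 50 to records with credits < 68
  - 5 records affected: 221 + (5 × 50) = 471
  - Unaffected records: 466
  - Sum after Rule 1: 937
Step 2: Apply Rule 2 - Multiply all by 0.9
  - 937 × 0.9 = 843.3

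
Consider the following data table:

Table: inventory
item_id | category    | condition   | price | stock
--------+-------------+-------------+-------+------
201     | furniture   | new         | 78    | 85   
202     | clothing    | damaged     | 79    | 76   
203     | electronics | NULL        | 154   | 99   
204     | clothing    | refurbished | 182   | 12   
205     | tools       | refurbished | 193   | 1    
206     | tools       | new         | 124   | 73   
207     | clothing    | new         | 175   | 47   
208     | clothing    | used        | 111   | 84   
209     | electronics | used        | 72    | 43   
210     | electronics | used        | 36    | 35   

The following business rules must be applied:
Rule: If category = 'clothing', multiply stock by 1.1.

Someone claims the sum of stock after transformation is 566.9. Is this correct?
No, the correct result is 576.9.

Step 1: Calculate the correct sum after transformation
Step 2: Apply multiplier 1.1 to records where category = 'clothing'
Step 3: Correct result = 576.9
Step 4: Claimed result = 566.9
Step 5: 576.9 ≠ 566.9
Conclusion: The claimed result is incorrect. The correct answer is 576.9.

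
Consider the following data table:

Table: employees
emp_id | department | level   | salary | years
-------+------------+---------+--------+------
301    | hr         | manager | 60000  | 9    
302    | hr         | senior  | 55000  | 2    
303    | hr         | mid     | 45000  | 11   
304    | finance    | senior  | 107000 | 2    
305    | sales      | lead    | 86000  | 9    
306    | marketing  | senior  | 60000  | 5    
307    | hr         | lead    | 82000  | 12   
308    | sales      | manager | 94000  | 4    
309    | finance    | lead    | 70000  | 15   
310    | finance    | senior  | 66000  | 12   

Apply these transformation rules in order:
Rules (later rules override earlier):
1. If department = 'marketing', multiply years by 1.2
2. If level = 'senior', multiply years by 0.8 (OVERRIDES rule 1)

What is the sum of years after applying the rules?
76.8

Step 1: Rule 2 takes priority for records with level = 'senior'
  - 4 records: 21 × 0.8 = 16.8
Step 2: Rule 1 applies to remaining records with department = 'marketing'
  - 0 records: 0 × 1.2 = 0.0
Step 3: Other records unchanged: 60
Step 4: Final sum = 16.8 + 0.0 + 60 = 76.8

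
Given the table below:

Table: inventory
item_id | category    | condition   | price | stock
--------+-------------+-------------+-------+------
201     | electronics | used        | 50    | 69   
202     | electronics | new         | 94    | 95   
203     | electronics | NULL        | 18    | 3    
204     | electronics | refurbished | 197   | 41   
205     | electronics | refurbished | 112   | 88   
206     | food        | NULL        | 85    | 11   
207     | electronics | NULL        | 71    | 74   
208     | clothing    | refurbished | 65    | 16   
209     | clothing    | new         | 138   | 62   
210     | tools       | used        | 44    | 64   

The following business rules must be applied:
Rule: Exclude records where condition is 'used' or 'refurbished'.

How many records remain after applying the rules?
5

Step 1: Count records to exclude
  - 2 (used) + 3 (refurbished) = 5 records
Step 2: Total records: 10
Step 3: Remaining = 10 - 5 = 5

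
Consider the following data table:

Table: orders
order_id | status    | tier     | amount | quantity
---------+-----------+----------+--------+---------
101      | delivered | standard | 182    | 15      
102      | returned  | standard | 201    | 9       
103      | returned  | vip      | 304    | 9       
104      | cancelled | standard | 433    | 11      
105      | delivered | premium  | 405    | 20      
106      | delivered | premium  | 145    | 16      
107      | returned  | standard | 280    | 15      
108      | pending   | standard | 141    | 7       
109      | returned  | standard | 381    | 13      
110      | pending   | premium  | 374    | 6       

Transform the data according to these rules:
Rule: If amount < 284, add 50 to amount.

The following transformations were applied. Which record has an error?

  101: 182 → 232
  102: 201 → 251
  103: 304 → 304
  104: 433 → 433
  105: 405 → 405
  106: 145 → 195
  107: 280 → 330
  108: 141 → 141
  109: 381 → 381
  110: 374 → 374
Record 108 has an error. The correct transformed value should be 191, not 141.

Step 1: Check each record against the rule
Step 2: Record 108 has amount = 141
Step 3: Since 141 < 284, the bonus should have been applied
Step 4: Correct value = 191, but claimed value = 141
Conclusion: Record 108 has the error.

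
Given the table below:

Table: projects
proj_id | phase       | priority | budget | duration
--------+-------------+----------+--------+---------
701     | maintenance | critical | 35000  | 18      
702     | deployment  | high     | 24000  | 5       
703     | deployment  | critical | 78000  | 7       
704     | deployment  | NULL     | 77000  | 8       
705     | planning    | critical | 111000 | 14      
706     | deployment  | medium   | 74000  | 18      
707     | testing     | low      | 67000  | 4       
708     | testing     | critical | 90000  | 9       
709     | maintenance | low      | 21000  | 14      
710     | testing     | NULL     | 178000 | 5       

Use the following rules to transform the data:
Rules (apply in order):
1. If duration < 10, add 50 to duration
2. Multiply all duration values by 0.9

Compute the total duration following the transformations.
361.8

Step 1: Apply Rule 1 - Add 50 to records with duration < 10
  - 6 records affected: 38 + (6 × 50) = 338
  - Unaffected records: 64
  - Sum after Rule 1: 402
Step 2: Apply Rule 2 - Multiply all by 0.9
  - 402 × 0.9 = 361.8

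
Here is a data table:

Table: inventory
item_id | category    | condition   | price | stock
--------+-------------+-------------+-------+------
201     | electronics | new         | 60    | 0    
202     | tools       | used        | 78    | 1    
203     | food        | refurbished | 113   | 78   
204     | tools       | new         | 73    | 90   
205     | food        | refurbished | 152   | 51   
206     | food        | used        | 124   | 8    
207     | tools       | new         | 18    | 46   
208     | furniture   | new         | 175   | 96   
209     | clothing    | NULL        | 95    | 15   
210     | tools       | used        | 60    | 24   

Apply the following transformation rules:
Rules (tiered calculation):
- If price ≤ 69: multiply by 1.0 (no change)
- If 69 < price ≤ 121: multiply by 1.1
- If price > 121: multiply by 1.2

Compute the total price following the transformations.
1074.1

Step 1: Tier 1 (price ≤ 69): 3 records, sum = 138 × 1.0 = 138.0
Step 2: Tier 2 (69 < price ≤ 121): 4 records, sum = 359 × 1.1 = 394.9
Step 3: Tier 3 (price > 121): 3 records, sum = 451 × 1.2 = 541.2
Step 4: Final sum = 138.0 + 394.9 + 541.2 = 1074.1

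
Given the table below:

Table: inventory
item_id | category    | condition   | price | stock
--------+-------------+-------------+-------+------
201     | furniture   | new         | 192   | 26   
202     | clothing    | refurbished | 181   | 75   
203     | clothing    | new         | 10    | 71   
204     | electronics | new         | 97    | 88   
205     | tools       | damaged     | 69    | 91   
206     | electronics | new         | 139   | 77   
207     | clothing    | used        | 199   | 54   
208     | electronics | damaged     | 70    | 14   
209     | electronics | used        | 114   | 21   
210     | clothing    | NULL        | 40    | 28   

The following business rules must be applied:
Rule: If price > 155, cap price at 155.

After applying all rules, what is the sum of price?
1004

Step 1: 3 records have price > 155
Step 2: These records originally summed to 572
Step 3: After capping: 3 × 155 = 465
Step 4: Unaffected records sum: 539
Step 5: Final sum = 465 + 539 = 1004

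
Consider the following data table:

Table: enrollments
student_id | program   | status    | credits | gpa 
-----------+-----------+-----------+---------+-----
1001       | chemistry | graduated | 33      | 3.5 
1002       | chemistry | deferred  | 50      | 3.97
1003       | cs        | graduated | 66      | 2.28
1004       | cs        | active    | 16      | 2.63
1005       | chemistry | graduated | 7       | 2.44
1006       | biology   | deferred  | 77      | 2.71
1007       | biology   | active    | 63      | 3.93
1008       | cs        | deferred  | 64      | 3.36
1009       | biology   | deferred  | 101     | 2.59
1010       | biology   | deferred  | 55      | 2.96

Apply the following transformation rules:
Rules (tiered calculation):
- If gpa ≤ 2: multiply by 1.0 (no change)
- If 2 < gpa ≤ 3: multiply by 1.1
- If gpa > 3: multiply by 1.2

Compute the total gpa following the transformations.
34.88

Step 1: Tier 1 (gpa ≤ 2): 0 records, sum = 0 × 1.0 = 0.0
Step 2: Tier 2 (2 < gpa ≤ 3): 6 records, sum = 15.61 × 1.1 = 17.17
Step 3: Tier 3 (gpa > 3): 4 records, sum = 14.76 × 1.2 = 17.71
Step 4: Final sum = 0.0 + 17.17 + 17.71 = 34.88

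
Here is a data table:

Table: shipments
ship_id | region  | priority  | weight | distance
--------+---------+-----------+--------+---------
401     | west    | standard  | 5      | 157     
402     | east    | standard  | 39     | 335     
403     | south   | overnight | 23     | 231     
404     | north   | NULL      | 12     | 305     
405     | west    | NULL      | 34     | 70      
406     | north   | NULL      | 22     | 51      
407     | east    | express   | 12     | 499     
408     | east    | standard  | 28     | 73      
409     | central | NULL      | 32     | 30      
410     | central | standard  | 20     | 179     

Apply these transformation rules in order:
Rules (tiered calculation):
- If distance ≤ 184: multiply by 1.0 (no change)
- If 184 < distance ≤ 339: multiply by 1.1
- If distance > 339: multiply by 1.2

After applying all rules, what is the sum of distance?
2116.9

Step 1: Tier 1 (distance ≤ 184): 6 records, sum = 560 × 1.0 = 560.0
Step 2: Tier 2 (184 < distance ≤ 339): 3 records, sum = 871 × 1.1 = 958.1
Step 3: Tier 3 (distance > 339): 1 records, sum = 499 × 1.2 = 598.8
Step 4: Final sum = 560.0 + 958.1 + 598.8 = 2116.9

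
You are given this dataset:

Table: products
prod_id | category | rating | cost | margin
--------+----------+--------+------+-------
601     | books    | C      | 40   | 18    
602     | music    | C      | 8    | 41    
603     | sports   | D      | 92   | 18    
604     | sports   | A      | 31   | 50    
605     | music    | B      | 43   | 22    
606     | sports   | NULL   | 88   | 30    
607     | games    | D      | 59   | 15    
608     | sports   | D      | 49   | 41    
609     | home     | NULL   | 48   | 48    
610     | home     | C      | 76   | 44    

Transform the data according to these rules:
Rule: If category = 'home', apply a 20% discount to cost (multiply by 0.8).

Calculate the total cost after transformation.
509.2

Step 1: Records with category = 'home' have total cost = 124
Step 2: Apply multiplier: 124 × 0.8 = 99.2
Step 3: Other records total: 410
Step 4: Final sum = 99.2 + 410 = 509.2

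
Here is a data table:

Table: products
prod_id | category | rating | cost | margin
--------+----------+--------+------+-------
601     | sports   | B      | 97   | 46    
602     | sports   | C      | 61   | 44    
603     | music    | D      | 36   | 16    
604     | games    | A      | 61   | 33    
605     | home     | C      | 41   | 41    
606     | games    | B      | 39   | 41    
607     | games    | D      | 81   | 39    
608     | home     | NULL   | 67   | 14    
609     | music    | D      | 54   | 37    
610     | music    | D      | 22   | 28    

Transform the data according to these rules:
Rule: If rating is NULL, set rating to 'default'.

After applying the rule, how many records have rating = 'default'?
1

Step 1: Count records where rating IS NULL
Step 2: Found 1 records with NULL rating
Step 3: These records will have rating set to 'default'
Step 4: Records already having rating = 'default': 0
Step 5: Answer: 1 + 0 = 1 records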